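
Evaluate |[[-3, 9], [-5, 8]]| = (-3)*(8) - (9)*(-5)
= 21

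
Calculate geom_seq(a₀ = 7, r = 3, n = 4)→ [7, 21, 63, 189]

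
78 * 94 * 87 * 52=33169968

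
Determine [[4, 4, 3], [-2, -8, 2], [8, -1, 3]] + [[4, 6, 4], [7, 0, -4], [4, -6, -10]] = [[8, 10, 7], [5, -8, -2], [12, -7, -7]]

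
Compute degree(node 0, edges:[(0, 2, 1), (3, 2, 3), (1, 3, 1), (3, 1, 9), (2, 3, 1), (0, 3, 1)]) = incident: (0,2), (0,3)
= 2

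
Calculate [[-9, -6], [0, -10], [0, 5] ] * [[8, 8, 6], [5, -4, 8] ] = [[-102, -48, -102], [-50, 40, -80], [25, -20, 40]]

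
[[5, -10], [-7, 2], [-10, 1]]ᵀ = [[5, -7, -10], [-10, 2, 1]]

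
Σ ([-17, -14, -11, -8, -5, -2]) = (-17) + (-14) + (-11) + (-8) + (-5) + (-2)
= -57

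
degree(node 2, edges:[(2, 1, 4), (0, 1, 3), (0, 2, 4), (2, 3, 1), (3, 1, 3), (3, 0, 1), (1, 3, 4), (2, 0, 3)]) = incident: (2,1), (0,2), (2,3), (2,0)
= 4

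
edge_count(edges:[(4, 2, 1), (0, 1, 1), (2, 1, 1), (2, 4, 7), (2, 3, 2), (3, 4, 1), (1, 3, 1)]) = 7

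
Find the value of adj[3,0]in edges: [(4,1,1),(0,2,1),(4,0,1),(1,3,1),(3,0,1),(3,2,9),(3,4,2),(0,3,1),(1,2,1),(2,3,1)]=1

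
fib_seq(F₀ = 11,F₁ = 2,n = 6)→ [11, 2, 13, 15, 28, 43]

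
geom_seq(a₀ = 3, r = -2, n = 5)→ [3, -6, 12, -24, 48]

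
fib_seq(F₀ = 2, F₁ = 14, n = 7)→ F_2 = F_1 + F_0 = 16
F_3 = F_2 + F_1 = 30
F_4 = F_3 + F_2 = 46
...
= [2, 14, 16, 30, 46, 76, 122]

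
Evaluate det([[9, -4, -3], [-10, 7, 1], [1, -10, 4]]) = -101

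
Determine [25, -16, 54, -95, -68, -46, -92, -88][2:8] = [54, -95, -68, -46, -92, -88]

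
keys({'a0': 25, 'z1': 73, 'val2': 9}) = ['a0', 'z1', 'val2']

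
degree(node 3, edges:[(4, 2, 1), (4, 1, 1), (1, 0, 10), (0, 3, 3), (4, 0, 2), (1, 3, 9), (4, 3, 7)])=incident: (0,3), (1,3), (4,3)
= 3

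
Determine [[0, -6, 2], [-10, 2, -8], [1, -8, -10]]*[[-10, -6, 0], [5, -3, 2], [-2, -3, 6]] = [[-34, 12, 0], [126, 78, -44], [-30, 48, -76]]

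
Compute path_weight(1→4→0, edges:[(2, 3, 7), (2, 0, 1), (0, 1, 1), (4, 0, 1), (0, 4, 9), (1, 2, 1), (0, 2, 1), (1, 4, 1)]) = w(1→4)=1 + w(4→0)=1
= 2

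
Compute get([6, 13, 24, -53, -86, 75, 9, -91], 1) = 13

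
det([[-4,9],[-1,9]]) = (-4)*(9) - (9)*(-1)
= -27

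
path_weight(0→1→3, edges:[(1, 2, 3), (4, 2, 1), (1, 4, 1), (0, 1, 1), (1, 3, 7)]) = 8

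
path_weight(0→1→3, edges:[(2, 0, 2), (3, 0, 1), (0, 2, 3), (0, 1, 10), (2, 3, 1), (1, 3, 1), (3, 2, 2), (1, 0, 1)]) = 11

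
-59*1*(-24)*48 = 67968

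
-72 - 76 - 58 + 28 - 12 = -190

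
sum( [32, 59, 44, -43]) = 32 + 59 + 44 + (-43)
= 92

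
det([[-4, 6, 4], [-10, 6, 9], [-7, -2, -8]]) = -490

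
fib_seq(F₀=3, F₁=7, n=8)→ F_2 = F_1 + F_0 = 10
F_3 = F_2 + F_1 = 17
F_4 = F_3 + F_2 = 27
...
= [3, 7, 10, 17, 27, 44, 71, 115]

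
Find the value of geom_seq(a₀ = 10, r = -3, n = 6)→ [10, -30, 90, -270, 810, -2430]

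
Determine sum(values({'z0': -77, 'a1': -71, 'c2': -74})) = (-77) + (-71) + (-74)
= -222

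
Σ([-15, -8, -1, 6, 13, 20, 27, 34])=(-15) + (-8) + (-1) + 6 + 13 + 20 + 27 + 34
= 76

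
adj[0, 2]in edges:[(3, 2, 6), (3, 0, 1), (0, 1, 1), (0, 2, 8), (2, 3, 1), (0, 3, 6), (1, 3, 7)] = 8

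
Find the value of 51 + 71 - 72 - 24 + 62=88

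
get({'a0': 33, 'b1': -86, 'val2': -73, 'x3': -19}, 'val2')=-73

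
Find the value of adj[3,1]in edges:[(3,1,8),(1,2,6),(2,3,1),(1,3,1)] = 8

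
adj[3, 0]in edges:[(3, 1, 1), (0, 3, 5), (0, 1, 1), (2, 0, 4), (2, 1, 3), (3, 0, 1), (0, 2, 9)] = 1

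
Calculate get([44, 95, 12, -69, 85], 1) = 95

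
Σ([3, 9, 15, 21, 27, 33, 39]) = 3 + 9 + 15 + 21 + 27 + 33 + 39
= 147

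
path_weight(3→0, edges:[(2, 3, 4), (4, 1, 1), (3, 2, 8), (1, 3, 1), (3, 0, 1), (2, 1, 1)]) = w(3→0)=1
= 1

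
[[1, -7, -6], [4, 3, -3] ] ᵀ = [[1, 4], [-7, 3], [-6, -3]]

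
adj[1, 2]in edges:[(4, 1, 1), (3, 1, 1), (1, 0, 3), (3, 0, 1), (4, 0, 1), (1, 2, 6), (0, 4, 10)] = 6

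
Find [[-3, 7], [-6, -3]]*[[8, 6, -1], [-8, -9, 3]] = [[-80, -81, 24], [-24, -9, -3]]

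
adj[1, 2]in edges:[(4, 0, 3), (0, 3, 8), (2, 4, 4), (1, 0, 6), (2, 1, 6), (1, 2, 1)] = 1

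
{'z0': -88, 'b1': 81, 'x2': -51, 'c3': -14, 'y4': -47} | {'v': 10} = {'z0': -88, 'b1': 81, 'x2': -51, 'c3': -14, 'y4': -47, 'v': 10}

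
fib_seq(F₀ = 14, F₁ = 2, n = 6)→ F_2 = F_1 + F_0 = 16
F_3 = F_2 + F_1 = 18
F_4 = F_3 + F_2 = 34
...
= [14, 2, 16, 18, 34, 52]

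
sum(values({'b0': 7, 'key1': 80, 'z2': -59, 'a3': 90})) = 118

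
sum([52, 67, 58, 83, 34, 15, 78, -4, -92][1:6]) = 257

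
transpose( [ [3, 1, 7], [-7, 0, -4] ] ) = [[3, -7], [1, 0], [7, -4]]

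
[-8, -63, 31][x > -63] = keep x where x > -63: -8✓, -63✗, 31✓
= [-8, 31]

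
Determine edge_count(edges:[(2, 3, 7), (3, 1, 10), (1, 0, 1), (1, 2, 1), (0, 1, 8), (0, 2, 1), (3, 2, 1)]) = 7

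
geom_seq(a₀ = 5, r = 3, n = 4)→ [5, 15, 45, 135]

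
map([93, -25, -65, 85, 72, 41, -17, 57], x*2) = 93*2=186, -25*2=-50, -65*2=-130, 85*2=170, 72*2=144, 41*2=82, -17*2=-34, 57*2=114
= [186, -50, -130, 170, 144, 82, -34, 114]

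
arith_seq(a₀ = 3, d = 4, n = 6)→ a_0 = 3 + 0*4 = 3
a_1 = 3 + 1*4 = 7
a_2 = 3 + 2*4 = 11
...
= [3, 7, 11, 15, 19, 23]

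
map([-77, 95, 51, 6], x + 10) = -77+10=-67, 95+10=105, 51+10=61, 6+10=16
= [-67, 105, 61, 16]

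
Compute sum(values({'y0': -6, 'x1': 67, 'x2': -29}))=32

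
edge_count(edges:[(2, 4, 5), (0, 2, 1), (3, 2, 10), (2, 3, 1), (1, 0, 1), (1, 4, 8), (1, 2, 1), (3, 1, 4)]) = 8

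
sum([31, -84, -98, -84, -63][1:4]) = slice → [-84, -98, -84]
(-84) + (-98) + (-84)
= -266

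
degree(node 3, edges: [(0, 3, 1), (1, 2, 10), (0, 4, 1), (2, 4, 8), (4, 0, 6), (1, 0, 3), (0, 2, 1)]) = 1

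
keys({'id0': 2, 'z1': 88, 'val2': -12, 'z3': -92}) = ['id0', 'z1', 'val2', 'z3']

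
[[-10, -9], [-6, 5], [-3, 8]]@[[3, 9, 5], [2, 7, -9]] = C[0][0] = (-10)*(3) + (-9)*(2) = -48
C[0][1] = (-10)*(9) + (-9)*(7) = -153
C[0][2] = (-10)*(5) + (-9)*(-9) = 31
C[1][0] = (-6)*(3) + (5)*(2) = -8
C[1][1] = (-6)*(9) + (5)*(7) = -19
C[1][2] = (-6)*(5) + (5)*(-9) = -75
... (3 more cells)
= [[-48, -153, 31], [-8, -19, -75], [7, 29, -87]]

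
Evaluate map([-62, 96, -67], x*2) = [-124, 192, -134]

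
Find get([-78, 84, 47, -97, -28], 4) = -28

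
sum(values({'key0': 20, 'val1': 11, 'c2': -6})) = 20 + 11 + (-6)
= 25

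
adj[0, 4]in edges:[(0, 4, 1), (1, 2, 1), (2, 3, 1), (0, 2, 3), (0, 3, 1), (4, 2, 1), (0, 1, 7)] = 1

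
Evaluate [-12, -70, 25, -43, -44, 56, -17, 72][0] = -12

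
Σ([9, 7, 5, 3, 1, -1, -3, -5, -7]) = 9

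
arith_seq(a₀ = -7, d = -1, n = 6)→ [-7, -8, -9, -10, -11, -12]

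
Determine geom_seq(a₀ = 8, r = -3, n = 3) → a_0 = 8*(-3)^0 = 8
a_1 = 8*(-3)^1 = -24
a_2 = 8*(-3)^2 = 72
= [8, -24, 72]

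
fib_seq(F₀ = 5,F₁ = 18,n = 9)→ [5, 18, 23, 41, 64, 105, 169, 274, 443]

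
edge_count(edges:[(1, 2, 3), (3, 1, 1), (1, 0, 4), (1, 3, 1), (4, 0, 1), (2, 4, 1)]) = 6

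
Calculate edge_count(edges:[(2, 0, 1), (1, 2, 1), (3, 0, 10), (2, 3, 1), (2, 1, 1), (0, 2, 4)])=6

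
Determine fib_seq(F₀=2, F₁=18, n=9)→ F_2 = F_1 + F_0 = 20
F_3 = F_2 + F_1 = 38
F_4 = F_3 + F_2 = 58
...
= [2, 18, 20, 38, 58, 96, 154, 250, 404]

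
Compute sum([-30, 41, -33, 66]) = 44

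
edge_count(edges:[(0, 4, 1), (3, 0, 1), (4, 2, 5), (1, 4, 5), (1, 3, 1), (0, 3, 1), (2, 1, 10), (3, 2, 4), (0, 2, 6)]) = 9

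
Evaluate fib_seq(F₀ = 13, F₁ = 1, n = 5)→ F_2 = F_1 + F_0 = 14
F_3 = F_2 + F_1 = 15
F_4 = F_3 + F_2 = 29
= [13, 1, 14, 15, 29]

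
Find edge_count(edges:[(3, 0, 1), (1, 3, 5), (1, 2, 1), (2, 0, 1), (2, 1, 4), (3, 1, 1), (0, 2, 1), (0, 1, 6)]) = 8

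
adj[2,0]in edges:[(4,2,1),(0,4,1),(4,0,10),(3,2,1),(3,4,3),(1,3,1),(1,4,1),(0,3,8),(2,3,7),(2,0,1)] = 1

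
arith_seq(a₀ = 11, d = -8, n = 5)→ a_0 = 11 + 0*-8 = 11
a_1 = 11 + 1*-8 = 3
a_2 = 11 + 2*-8 = -5
...
= [11, 3, -5, -13, -21]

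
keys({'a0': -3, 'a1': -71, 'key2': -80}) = ['a0', 'a1', 'key2']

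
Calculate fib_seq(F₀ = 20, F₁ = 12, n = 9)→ F_2 = F_1 + F_0 = 32
F_3 = F_2 + F_1 = 44
F_4 = F_3 + F_2 = 76
...
= [20, 12, 32, 44, 76, 120, 196, 316, 512]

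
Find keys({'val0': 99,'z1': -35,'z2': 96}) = ['val0', 'z1', 'z2']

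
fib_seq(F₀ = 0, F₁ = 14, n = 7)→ F_2 = F_1 + F_0 = 14
F_3 = F_2 + F_1 = 28
F_4 = F_3 + F_2 = 42
...
= [0, 14, 14, 28, 42, 70, 112]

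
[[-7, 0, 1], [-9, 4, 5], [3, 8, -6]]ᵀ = [[-7, -9, 3], [0, 4, 8], [1, 5, -6]]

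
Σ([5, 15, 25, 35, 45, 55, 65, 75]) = 5 + 15 + 25 + 35 + 45 + 55 + 65 + 75
= 320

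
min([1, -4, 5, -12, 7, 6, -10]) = -12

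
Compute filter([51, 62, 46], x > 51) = keep x where x > 51: 51✗, 62✓, 46✗
= [62]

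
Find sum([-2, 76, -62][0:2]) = 74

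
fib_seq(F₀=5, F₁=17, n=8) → [5, 17, 22, 39, 61, 100, 161, 261]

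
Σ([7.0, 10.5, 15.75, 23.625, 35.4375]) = 92.3125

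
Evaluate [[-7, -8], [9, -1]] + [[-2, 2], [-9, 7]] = [[-9, -6], [0, 6]]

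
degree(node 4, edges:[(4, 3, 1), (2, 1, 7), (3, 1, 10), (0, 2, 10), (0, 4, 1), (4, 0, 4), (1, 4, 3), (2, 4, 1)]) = incident: (4,3), (0,4), (4,0), (1,4), (2,4)
= 5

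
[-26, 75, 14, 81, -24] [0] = -26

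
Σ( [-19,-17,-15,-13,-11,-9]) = -84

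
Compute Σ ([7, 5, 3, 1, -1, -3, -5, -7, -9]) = -9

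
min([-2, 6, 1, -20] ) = -20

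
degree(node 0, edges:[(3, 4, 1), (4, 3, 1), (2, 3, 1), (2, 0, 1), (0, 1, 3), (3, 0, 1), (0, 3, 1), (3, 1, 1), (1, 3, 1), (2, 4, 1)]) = 4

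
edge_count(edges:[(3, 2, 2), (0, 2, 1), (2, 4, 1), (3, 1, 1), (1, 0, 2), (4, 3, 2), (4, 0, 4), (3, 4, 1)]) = 8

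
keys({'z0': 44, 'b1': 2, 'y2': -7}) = ['z0', 'b1', 'y2']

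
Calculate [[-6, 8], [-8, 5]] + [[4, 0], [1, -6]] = [[-2, 8], [-7, -1]]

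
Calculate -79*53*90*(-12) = 4521960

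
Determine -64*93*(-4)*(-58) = -1380864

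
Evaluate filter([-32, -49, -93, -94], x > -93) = keep x where x > -93: -32✓, -49✓, -93✗, -94✗
= [-32, -49]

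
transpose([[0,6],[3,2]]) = [[0, 3], [6, 2]]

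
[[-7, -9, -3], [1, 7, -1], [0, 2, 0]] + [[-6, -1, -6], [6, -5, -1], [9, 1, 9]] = [[-13, -10, -9], [7, 2, -2], [9, 3, 9]]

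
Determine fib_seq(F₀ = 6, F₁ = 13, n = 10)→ [6, 13, 19, 32, 51, 83, 134, 217, 351, 568]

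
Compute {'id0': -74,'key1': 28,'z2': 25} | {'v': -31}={'id0': -74, 'key1': 28, 'z2': 25, 'v': -31}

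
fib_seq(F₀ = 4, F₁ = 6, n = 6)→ F_2 = F_1 + F_0 = 10
F_3 = F_2 + F_1 = 16
F_4 = F_3 + F_2 = 26
...
= [4, 6, 10, 16, 26, 42]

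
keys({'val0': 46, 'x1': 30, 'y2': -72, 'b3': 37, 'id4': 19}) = ['val0', 'x1', 'y2', 'b3', 'id4']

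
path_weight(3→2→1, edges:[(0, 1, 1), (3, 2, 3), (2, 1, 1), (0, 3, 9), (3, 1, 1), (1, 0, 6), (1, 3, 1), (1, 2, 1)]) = 4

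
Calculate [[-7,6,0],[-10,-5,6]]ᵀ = [[-7, -10], [6, -5], [0, 6]]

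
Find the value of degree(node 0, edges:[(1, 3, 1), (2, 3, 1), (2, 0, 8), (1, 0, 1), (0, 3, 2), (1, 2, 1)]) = incident: (2,0), (1,0), (0,3)
= 3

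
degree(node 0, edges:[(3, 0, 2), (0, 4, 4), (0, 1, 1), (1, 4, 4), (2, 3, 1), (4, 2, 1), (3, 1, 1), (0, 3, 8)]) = incident: (3,0), (0,4), (0,1), (0,3)
= 4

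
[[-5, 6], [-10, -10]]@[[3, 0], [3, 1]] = [[3, 6], [-60, -10]]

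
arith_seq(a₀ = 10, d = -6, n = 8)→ a_0 = 10 + 0*-6 = 10
a_1 = 10 + 1*-6 = 4
a_2 = 10 + 2*-6 = -2
...
= [10, 4, -2, -8, -14, -20, -26, -32]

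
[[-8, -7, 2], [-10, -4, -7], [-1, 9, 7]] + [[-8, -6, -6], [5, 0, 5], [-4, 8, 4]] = [[-16, -13, -4], [-5, -4, -2], [-5, 17, 11]]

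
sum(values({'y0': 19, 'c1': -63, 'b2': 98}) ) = 19 + (-63) + 98
= 54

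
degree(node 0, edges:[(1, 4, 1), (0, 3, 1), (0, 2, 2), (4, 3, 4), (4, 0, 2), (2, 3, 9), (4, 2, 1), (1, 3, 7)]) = incident: (0,3), (0,2), (4,0)
= 3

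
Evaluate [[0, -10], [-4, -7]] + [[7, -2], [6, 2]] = [[7, -12], [2, -5]]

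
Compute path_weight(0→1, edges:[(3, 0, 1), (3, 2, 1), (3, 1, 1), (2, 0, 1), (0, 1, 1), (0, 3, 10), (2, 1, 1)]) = 1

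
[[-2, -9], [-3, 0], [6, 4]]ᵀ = [[-2, -3, 6], [-9, 0, 4]]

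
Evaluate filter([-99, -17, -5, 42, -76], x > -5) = [42]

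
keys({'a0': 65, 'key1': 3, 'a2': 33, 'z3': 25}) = ['a0', 'key1', 'a2', 'z3']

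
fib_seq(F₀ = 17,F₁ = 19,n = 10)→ F_2 = F_1 + F_0 = 36
F_3 = F_2 + F_1 = 55
F_4 = F_3 + F_2 = 91
...
= [17, 19, 36, 55, 91, 146, 237, 383, 620, 1003]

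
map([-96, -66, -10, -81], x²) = [9216, 4356, 100, 6561]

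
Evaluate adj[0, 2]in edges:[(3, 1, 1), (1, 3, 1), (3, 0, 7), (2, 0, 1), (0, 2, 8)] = 8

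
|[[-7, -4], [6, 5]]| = (-7)*(5) - (-4)*(6)
= -11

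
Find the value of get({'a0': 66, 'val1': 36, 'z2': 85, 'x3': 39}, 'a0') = 66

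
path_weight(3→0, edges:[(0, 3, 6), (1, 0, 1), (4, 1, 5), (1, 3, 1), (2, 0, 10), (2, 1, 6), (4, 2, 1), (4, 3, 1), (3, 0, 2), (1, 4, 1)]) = 2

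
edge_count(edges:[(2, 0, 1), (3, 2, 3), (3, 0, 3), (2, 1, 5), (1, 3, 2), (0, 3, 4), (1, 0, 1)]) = 7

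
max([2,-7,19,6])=19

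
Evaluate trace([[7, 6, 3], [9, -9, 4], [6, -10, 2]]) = diagonal: 7 + (-9) + 2
= 0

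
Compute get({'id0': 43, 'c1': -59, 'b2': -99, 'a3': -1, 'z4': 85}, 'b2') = -99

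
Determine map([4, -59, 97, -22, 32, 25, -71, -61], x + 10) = 4+10=14, -59+10=-49, 97+10=107, -22+10=-12, 32+10=42, 25+10=35, -71+10=-61, -61+10=-51
= [14, -49, 107, -12, 42, 35, -61, -51]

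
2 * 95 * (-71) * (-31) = 418190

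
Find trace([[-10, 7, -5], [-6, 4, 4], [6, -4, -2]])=diagonal: (-10) + 4 + (-2)
= -8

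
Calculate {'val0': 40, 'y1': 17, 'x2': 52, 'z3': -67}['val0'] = 40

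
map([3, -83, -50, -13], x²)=(3)²=9, (-83)²=6889, (-50)²=2500, (-13)²=169
= [9, 6889, 2500, 169]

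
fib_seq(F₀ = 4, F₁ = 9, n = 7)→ [4, 9, 13, 22, 35, 57, 92]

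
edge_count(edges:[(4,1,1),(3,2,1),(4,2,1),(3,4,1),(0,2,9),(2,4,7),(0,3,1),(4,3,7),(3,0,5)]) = 9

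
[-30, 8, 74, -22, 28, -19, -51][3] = -22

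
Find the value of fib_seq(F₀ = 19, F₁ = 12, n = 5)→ [19, 12, 31, 43, 74]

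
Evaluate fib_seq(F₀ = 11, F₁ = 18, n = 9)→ [11, 18, 29, 47, 76, 123, 199, 322, 521]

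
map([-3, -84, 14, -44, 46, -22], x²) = [9, 7056, 196, 1936, 2116, 484]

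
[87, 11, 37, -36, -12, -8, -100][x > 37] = keep x where x > 37: 87✓, 11✗, 37✗, -36✗, -12✗, -8✗, -100✗
= [87]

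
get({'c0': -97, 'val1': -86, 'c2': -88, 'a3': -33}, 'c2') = -88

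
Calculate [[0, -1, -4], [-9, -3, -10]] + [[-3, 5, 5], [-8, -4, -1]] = [[-3, 4, 1], [-17, -7, -11]]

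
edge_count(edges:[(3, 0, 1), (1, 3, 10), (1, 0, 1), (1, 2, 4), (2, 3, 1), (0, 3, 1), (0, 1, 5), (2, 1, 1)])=8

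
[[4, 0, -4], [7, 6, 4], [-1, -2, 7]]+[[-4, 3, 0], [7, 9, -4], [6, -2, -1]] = [[0, 3, -4], [14, 15, 0], [5, -4, 6]]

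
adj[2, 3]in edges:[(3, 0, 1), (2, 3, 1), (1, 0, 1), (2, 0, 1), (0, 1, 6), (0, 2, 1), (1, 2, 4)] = 1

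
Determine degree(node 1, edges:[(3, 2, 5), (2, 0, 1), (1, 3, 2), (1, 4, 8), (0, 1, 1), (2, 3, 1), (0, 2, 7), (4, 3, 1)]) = incident: (1,3), (1,4), (0,1)
= 3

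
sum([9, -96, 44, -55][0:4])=slice → [9, -96, 44, -55]
9 + (-96) + 44 + (-55)
= -98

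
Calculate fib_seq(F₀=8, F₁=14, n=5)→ [8, 14, 22, 36, 58]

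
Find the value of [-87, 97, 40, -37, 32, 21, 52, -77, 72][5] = 21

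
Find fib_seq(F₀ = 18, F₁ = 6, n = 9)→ [18, 6, 24, 30, 54, 84, 138, 222, 360]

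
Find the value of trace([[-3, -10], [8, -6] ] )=-9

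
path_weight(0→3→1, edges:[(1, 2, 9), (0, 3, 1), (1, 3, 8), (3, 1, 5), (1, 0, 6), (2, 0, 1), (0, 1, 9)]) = 6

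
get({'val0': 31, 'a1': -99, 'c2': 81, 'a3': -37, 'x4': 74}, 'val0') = 31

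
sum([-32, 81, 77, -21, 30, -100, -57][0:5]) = 135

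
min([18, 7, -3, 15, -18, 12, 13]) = -18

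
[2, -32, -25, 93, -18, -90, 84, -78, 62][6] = 84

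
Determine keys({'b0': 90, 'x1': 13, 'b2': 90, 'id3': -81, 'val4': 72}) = ['b0', 'x1', 'b2', 'id3', 'val4']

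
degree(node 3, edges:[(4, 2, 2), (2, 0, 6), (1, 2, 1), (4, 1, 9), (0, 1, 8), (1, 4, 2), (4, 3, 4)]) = 1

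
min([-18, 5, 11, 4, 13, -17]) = -18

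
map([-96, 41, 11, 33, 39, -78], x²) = [9216, 1681, 121, 1089, 1521, 6084]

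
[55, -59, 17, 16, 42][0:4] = [55, -59, 17, 16]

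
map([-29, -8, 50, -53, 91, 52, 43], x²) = (-29)²=841, (-8)²=64, (50)²=2500, (-53)²=2809, (91)²=8281, (52)²=2704, (43)²=1849
= [841, 64, 2500, 2809, 8281, 2704, 1849]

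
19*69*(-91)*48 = -5726448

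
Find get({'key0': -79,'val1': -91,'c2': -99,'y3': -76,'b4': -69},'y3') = -76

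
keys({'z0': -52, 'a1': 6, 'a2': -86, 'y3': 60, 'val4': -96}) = ['z0', 'a1', 'a2', 'y3', 'val4']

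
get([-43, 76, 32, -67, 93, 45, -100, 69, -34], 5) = 45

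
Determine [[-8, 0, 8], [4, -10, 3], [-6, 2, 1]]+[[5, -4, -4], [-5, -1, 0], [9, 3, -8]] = [[-3, -4, 4], [-1, -11, 3], [3, 5, -7]]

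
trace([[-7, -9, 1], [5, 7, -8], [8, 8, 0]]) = diagonal: (-7) + 7 + 0
= 0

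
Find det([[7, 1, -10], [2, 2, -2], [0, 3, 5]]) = 42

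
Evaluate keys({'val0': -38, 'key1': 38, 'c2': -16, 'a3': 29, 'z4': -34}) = ['val0', 'key1', 'c2', 'a3', 'z4']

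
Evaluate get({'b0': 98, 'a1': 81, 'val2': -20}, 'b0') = 98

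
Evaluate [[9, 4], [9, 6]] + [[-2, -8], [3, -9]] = [[7, -4], [12, -3]]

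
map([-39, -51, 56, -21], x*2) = [-78, -102, 112, -42]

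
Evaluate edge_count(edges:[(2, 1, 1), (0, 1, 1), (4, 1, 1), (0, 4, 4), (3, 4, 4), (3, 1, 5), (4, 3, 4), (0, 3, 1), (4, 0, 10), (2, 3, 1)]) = 10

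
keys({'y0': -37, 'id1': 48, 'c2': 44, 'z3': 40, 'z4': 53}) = ['y0', 'id1', 'c2', 'z3', 'z4']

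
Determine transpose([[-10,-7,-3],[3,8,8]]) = [[-10, 3], [-7, 8], [-3, 8]]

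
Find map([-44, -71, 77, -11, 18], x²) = (-44)²=1936, (-71)²=5041, (77)²=5929, (-11)²=121, (18)²=324
= [1936, 5041, 5929, 121, 324]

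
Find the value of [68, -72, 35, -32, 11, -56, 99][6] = 99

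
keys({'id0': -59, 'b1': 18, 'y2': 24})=['id0', 'b1', 'y2']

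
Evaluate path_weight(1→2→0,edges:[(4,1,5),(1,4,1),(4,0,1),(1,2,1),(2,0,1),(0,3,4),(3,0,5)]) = 2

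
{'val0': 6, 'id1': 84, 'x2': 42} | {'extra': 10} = {'val0': 6, 'id1': 84, 'x2': 42, 'extra': 10}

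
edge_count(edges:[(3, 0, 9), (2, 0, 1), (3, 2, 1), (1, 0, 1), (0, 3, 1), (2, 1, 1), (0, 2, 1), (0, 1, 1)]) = 8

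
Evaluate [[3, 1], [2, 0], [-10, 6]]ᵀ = [[3, 2, -10], [1, 0, 6]]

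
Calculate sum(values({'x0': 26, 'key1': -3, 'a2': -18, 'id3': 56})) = 61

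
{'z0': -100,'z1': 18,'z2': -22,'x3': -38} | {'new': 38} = {'z0': -100, 'z1': 18, 'z2': -22, 'x3': -38, 'new': 38}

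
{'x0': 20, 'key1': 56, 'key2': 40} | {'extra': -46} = {'x0': 20, 'key1': 56, 'key2': 40, 'extra': -46}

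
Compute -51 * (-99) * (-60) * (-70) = 21205800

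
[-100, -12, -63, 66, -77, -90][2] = -63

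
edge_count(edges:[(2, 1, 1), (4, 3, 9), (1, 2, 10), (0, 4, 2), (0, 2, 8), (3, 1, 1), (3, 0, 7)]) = 7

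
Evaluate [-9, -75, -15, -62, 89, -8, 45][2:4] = [-15, -62]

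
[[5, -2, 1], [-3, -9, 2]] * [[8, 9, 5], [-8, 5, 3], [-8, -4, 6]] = [[48, 31, 25], [32, -80, -30]]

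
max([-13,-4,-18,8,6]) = 8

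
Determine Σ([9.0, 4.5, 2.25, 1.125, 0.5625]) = 17.4375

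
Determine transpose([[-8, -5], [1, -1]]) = [[-8, 1], [-5, -1]]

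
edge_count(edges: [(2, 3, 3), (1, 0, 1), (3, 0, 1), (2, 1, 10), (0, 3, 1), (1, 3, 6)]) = 6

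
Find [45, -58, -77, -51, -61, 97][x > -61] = keep x where x > -61: 45✓, -58✓, -77✗, -51✓, -61✗, 97✓
= [45, -58, -51, 97]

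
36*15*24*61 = 790560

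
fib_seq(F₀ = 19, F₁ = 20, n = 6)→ [19, 20, 39, 59, 98, 157]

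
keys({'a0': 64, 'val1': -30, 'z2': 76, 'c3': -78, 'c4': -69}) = ['a0', 'val1', 'z2', 'c3', 'c4']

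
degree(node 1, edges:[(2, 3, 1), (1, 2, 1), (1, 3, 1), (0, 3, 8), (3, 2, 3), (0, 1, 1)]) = incident: (1,2), (1,3), (0,1)
= 3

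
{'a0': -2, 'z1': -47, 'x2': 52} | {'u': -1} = {'a0': -2, 'z1': -47, 'x2': 52, 'u': -1}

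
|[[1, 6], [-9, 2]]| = (1)*(2) - (6)*(-9)
= 56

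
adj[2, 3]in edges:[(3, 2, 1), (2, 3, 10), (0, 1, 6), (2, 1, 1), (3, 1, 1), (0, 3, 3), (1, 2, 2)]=10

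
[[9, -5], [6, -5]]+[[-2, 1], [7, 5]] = [[7, -4], [13, 0]]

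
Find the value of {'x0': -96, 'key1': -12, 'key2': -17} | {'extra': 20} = {'x0': -96, 'key1': -12, 'key2': -17, 'extra': 20}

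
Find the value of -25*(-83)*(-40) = -83000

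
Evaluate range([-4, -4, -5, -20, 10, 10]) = 30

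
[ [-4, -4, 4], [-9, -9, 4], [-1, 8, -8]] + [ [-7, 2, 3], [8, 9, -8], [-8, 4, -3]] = [[-11, -2, 7], [-1, 0, -4], [-9, 12, -11]]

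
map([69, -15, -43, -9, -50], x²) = (69)²=4761, (-15)²=225, (-43)²=1849, (-9)²=81, (-50)²=2500
= [4761, 225, 1849, 81, 2500]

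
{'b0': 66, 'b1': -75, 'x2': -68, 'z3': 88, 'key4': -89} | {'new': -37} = {'b0': 66, 'b1': -75, 'x2': -68, 'z3': 88, 'key4': -89, 'new': -37}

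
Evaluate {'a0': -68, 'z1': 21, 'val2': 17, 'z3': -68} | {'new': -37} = {'a0': -68, 'z1': 21, 'val2': 17, 'z3': -68, 'new': -37}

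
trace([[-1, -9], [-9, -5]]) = diagonal: (-1) + (-5)
= -6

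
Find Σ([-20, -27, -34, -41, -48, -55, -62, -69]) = (-20) + (-27) + (-34) + (-41) + (-48) + (-55) + (-62) + (-69)
= -356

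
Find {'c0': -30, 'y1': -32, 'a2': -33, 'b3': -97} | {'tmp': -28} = {'c0': -30, 'y1': -32, 'a2': -33, 'b3': -97, 'tmp': -28}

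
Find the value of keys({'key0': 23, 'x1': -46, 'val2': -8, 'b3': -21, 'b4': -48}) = ['key0', 'x1', 'val2', 'b3', 'b4']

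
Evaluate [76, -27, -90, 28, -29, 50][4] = -29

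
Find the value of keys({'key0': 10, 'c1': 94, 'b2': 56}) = ['key0', 'c1', 'b2']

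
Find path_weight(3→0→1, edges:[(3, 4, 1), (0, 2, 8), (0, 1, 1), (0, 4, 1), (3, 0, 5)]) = w(3→0)=5 + w(0→1)=1
= 6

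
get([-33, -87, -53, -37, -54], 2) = -53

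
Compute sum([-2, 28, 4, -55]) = (-2) + 28 + 4 + (-55)
= -25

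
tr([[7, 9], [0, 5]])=12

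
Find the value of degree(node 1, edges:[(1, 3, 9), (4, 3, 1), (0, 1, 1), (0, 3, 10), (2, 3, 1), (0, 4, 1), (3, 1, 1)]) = incident: (1,3), (0,1), (3,1)
= 3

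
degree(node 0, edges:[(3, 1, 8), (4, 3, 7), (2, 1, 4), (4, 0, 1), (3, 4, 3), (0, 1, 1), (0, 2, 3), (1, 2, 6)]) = 3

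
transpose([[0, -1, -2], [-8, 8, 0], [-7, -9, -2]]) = [[0, -8, -7], [-1, 8, -9], [-2, 0, -2]]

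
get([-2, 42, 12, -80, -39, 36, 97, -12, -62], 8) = -62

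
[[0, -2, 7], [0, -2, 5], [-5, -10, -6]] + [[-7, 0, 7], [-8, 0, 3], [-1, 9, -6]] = [[-7, -2, 14], [-8, -2, 8], [-6, -1, -12]]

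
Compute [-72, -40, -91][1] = -40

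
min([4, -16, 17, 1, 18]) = -16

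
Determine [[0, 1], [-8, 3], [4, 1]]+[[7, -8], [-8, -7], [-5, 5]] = [[7, -7], [-16, -4], [-1, 6]]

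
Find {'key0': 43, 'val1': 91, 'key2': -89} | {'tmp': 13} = {'key0': 43, 'val1': 91, 'key2': -89, 'tmp': 13}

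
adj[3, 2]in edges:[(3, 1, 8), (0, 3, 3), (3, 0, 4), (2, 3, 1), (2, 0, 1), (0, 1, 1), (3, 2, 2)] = 2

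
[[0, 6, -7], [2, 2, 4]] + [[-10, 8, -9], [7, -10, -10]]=[[-10, 14, -16], [9, -8, -6]]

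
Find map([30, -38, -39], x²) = (30)²=900, (-38)²=1444, (-39)²=1521
= [900, 1444, 1521]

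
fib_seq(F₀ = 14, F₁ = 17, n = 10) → [14, 17, 31, 48, 79, 127, 206, 333, 539, 872]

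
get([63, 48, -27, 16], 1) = 48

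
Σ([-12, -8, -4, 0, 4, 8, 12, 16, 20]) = (-12) + (-8) + (-4) + 0 + 4 + 8 + 12 + 16 + 20
= 36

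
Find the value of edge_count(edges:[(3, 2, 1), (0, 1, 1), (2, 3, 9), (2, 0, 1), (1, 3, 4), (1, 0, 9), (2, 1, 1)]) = 7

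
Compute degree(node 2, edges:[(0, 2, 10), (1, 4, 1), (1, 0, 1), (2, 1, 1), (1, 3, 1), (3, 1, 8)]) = incident: (0,2), (2,1)
= 2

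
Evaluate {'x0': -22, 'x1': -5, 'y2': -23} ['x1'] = -5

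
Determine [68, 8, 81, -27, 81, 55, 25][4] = 81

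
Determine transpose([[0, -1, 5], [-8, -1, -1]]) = [[0, -8], [-1, -1], [5, -1]]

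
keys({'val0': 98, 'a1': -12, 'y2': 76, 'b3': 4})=['val0', 'a1', 'y2', 'b3']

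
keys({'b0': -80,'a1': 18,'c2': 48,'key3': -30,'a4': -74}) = ['b0', 'a1', 'c2', 'key3', 'a4']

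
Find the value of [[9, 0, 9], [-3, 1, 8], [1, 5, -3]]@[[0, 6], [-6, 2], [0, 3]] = C[0][0] = (9)*(0) + (0)*(-6) + (9)*(0) = 0
C[0][1] = (9)*(6) + (0)*(2) + (9)*(3) = 81
C[1][0] = (-3)*(0) + (1)*(-6) + (8)*(0) = -6
C[1][1] = (-3)*(6) + (1)*(2) + (8)*(3) = 8
C[2][0] = (1)*(0) + (5)*(-6) + (-3)*(0) = -30
C[2][1] = (1)*(6) + (5)*(2) + (-3)*(3) = 7
= [[0, 81], [-6, 8], [-30, 7]]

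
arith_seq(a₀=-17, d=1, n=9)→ a_0 = -17 + 0*1 = -17
a_1 = -17 + 1*1 = -16
a_2 = -17 + 2*1 = -15
...
= [-17, -16, -15, -14, -13, -12, -11, -10, -9]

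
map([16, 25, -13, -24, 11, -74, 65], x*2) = [32, 50, -26, -48, 22, -148, 130]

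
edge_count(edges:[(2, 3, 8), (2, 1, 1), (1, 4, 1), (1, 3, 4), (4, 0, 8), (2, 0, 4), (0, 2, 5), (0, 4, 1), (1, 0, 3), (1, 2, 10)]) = 10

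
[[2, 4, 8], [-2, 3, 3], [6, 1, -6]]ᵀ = [[2, -2, 6], [4, 3, 1], [8, 3, -6]]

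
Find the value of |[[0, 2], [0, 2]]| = 0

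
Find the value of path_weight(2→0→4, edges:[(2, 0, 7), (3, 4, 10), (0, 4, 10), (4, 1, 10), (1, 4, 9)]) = w(2→0)=7 + w(0→4)=10
= 17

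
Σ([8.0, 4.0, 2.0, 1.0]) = 8.0 + 4.0 + 2.0 + 1.0
= 15.0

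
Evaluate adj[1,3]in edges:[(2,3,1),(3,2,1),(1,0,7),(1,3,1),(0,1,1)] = 1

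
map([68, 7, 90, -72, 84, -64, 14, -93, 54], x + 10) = 68+10=78, 7+10=17, 90+10=100, -72+10=-62, 84+10=94, -64+10=-54, 14+10=24, -93+10=-83, 54+10=64
= [78, 17, 100, -62, 94, -54, 24, -83, 64]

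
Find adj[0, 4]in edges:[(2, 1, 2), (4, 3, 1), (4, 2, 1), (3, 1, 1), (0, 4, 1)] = 1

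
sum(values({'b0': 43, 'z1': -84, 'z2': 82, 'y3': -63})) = 43 + (-84) + 82 + (-63)
= -22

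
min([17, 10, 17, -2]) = -2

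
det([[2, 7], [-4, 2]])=(2)*(2) - (7)*(-4)
= 32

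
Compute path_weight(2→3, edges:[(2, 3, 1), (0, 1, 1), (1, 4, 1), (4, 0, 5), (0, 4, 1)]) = 1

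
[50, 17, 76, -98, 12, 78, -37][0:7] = [50, 17, 76, -98, 12, 78, -37]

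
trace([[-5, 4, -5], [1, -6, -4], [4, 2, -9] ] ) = diagonal: (-5) + (-6) + (-9)
= -20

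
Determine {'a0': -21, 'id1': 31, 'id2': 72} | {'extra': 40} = {'a0': -21, 'id1': 31, 'id2': 72, 'extra': 40}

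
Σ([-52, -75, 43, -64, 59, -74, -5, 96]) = (-52) + (-75) + 43 + (-64) + 59 + (-74) + (-5) + 96
= -72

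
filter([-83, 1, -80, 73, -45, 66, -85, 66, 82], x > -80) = [1, 73, -45, 66, 66, 82]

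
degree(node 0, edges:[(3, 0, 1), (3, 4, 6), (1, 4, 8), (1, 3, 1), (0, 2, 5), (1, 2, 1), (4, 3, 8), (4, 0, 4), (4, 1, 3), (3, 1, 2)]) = incident: (3,0), (0,2), (4,0)
= 3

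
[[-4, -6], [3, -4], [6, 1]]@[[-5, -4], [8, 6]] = C[0][0] = (-4)*(-5) + (-6)*(8) = -28
C[0][1] = (-4)*(-4) + (-6)*(6) = -20
C[1][0] = (3)*(-5) + (-4)*(8) = -47
C[1][1] = (3)*(-4) + (-4)*(6) = -36
C[2][0] = (6)*(-5) + (1)*(8) = -22
C[2][1] = (6)*(-4) + (1)*(6) = -18
= [[-28, -20], [-47, -36], [-22, -18]]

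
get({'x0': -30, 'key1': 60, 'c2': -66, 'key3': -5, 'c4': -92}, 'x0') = -30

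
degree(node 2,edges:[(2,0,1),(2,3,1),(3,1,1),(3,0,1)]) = 2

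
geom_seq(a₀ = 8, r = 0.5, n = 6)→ [8.0, 4.0, 2.0, 1.0, 0.5, 0.25]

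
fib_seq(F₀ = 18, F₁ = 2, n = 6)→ F_2 = F_1 + F_0 = 20
F_3 = F_2 + F_1 = 22
F_4 = F_3 + F_2 = 42
...
= [18, 2, 20, 22, 42, 64]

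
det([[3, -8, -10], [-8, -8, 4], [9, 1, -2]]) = (1)*(3)*det([[-8, 4], [1, -2]]) + (-1)*(-8)*det([[-8, 4], [9, -2]]) + (1)*(-10)*det([[-8, -8], [9, 1]])
= 36 + -160 + -640
= -764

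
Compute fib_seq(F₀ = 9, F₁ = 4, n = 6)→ F_2 = F_1 + F_0 = 13
F_3 = F_2 + F_1 = 17
F_4 = F_3 + F_2 = 30
...
= [9, 4, 13, 17, 30, 47]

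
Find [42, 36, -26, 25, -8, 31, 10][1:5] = [36, -26, 25, -8]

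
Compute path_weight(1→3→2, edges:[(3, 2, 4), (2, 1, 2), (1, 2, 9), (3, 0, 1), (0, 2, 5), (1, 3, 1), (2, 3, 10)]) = w(1→3)=1 + w(3→2)=4
= 5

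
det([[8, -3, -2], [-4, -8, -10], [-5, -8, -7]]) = -242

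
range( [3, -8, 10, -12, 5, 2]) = 22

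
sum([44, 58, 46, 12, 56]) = 44 + 58 + 46 + 12 + 56
= 216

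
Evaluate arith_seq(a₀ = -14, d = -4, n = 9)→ [-14, -18, -22, -26, -30, -34, -38, -42, -46]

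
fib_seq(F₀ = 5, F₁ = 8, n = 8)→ F_2 = F_1 + F_0 = 13
F_3 = F_2 + F_1 = 21
F_4 = F_3 + F_2 = 34
...
= [5, 8, 13, 21, 34, 55, 89, 144]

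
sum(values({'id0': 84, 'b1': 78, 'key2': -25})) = 84 + 78 + (-25)
= 137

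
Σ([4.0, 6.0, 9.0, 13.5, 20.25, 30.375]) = 83.125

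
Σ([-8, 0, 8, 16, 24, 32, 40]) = 112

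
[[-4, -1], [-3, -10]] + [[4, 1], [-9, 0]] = [[0, 0], [-12, -10]]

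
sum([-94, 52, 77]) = 35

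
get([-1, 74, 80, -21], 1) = 74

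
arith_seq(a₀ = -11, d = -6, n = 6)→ [-11, -17, -23, -29, -35, -41]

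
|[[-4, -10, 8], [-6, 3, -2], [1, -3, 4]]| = -124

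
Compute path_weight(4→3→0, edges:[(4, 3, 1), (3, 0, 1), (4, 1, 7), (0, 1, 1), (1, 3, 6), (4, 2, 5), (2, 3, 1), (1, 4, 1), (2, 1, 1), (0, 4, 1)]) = 2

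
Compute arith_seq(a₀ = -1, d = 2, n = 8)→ a_0 = -1 + 0*2 = -1
a_1 = -1 + 1*2 = 1
a_2 = -1 + 2*2 = 3
...
= [-1, 1, 3, 5, 7, 9, 11, 13]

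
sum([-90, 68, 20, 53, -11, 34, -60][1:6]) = slice → [68, 20, 53, -11, 34]
68 + 20 + 53 + (-11) + 34
= 164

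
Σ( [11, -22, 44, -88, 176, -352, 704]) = 473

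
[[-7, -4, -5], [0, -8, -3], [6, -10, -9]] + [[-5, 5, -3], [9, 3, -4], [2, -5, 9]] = [[-12, 1, -8], [9, -5, -7], [8, -15, 0]]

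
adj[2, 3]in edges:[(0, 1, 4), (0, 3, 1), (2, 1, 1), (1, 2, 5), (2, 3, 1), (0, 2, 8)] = 1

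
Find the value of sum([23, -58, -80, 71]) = -44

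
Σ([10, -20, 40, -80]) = 10 + -20 + 40 + -80
= -50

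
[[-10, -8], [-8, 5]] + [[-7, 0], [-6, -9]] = [[-17, -8], [-14, -4]]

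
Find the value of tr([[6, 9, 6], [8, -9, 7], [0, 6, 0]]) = -3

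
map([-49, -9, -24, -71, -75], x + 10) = -49+10=-39, -9+10=1, -24+10=-14, -71+10=-61, -75+10=-65
= [-39, 1, -14, -61, -65]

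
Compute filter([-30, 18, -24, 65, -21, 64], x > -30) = [18, -24, 65, -21, 64]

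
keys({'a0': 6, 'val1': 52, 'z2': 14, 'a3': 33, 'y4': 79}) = ['a0', 'val1', 'z2', 'a3', 'y4']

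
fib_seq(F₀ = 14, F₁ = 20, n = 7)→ [14, 20, 34, 54, 88, 142, 230]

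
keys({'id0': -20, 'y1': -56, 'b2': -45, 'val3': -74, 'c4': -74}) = ['id0', 'y1', 'b2', 'val3', 'c4']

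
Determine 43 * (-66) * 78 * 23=-5091372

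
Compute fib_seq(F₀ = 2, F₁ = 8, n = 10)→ [2, 8, 10, 18, 28, 46, 74, 120, 194, 314]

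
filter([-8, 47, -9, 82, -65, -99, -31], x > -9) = keep x where x > -9: -8✓, 47✓, -9✗, 82✓, -65✗, -99✗, -31✗
= [-8, 47, 82]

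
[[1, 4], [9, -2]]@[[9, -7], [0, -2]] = C[0][0] = (1)*(9) + (4)*(0) = 9
C[0][1] = (1)*(-7) + (4)*(-2) = -15
C[1][0] = (9)*(9) + (-2)*(0) = 81
C[1][1] = (9)*(-7) + (-2)*(-2) = -59
= [[9, -15], [81, -59]]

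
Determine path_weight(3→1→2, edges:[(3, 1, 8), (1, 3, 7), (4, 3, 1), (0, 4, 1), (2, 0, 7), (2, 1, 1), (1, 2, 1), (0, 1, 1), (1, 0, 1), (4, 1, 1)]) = w(3→1)=8 + w(1→2)=1
= 9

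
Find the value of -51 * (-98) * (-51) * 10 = -2548980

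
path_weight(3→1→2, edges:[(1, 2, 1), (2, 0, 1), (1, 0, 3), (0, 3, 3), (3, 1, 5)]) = w(3→1)=5 + w(1→2)=1
= 6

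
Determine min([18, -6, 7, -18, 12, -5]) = -18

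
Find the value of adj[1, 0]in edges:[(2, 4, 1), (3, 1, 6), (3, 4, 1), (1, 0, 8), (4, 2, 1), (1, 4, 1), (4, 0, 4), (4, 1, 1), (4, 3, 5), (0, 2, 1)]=8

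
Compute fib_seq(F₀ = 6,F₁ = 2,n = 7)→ F_2 = F_1 + F_0 = 8
F_3 = F_2 + F_1 = 10
F_4 = F_3 + F_2 = 18
...
= [6, 2, 8, 10, 18, 28, 46]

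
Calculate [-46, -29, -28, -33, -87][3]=-33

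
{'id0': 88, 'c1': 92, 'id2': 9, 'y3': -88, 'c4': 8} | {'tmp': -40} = {'id0': 88, 'c1': 92, 'id2': 9, 'y3': -88, 'c4': 8, 'tmp': -40}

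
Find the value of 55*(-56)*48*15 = -2217600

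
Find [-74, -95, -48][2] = -48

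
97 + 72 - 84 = 85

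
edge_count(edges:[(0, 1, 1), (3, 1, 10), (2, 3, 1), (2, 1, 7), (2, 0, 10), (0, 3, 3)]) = 6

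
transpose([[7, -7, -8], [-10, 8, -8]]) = [[7, -10], [-7, 8], [-8, -8]]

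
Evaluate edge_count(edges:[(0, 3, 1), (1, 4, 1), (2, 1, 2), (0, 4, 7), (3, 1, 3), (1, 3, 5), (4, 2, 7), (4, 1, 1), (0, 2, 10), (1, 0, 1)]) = 10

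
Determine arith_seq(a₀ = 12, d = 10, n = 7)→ [12, 22, 32, 42, 52, 62, 72]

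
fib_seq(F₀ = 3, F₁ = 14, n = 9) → [3, 14, 17, 31, 48, 79, 127, 206, 333]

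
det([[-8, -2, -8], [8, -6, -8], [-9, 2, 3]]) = 224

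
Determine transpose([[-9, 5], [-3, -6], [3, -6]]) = [[-9, -3, 3], [5, -6, -6]]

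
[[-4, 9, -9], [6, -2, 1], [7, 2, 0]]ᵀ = [[-4, 6, 7], [9, -2, 2], [-9, 1, 0]]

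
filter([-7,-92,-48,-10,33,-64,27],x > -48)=keep x where x > -48: -7✓, -92✗, -48✗, -10✓, 33✓, -64✗, 27✓
= [-7, -10, 33, 27]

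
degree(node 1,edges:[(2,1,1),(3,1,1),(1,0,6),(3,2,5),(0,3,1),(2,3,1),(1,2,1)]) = 4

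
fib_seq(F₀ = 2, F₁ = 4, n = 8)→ [2, 4, 6, 10, 16, 26, 42, 68]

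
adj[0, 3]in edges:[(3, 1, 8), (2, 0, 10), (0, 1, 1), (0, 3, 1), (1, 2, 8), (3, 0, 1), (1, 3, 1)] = 1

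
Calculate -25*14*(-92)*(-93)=-2994600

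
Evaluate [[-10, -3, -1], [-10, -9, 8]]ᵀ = [[-10, -10], [-3, -9], [-1, 8]]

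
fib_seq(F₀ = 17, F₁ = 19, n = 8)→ F_2 = F_1 + F_0 = 36
F_3 = F_2 + F_1 = 55
F_4 = F_3 + F_2 = 91
...
= [17, 19, 36, 55, 91, 146, 237, 383]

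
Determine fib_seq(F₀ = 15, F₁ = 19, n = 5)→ F_2 = F_1 + F_0 = 34
F_3 = F_2 + F_1 = 53
F_4 = F_3 + F_2 = 87
= [15, 19, 34, 53, 87]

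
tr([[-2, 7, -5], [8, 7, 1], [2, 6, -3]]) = diagonal: (-2) + 7 + (-3)
= 2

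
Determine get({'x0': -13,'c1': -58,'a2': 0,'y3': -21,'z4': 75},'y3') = -21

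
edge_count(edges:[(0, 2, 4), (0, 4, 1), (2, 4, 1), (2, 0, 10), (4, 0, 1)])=5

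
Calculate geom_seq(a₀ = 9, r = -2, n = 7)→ a_0 = 9*(-2)^0 = 9
a_1 = 9*(-2)^1 = -18
a_2 = 9*(-2)^2 = 36
...
= [9, -18, 36, -72, 144, -288, 576]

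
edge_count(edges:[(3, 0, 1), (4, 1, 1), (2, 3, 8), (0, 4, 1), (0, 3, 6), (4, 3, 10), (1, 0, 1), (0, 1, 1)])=8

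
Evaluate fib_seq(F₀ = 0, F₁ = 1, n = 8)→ [0, 1, 1, 2, 3, 5, 8, 13]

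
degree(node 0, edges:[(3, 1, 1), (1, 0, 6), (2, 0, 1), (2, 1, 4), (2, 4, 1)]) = 2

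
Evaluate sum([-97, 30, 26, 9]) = (-97) + 30 + 26 + 9
= -32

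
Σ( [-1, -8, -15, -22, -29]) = -75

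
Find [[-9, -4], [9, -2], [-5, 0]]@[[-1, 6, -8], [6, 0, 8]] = [[-15, -54, 40], [-21, 54, -88], [5, -30, 40]]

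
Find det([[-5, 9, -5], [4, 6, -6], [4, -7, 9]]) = (1)*(-5)*det([[6, -6], [-7, 9]]) + (-1)*(9)*det([[4, -6], [4, 9]]) + (1)*(-5)*det([[4, 6], [4, -7]])
= -60 + -540 + 260
= -340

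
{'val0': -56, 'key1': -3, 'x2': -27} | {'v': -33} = {'val0': -56, 'key1': -3, 'x2': -27, 'v': -33}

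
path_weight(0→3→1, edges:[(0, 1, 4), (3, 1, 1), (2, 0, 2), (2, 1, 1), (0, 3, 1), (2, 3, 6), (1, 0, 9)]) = w(0→3)=1 + w(3→1)=1
= 2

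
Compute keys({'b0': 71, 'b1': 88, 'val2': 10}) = ['b0', 'b1', 'val2']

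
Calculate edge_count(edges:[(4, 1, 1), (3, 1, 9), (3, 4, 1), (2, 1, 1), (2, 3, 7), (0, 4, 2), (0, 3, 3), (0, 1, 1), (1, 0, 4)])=9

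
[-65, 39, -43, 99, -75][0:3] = [-65, 39, -43]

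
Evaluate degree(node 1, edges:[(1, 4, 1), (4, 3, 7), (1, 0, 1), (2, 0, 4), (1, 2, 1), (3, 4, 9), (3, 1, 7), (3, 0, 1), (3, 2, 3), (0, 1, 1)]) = incident: (1,4), (1,0), (1,2), (3,1), (0,1)
= 5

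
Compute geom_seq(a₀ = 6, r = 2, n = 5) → a_0 = 6*2^0 = 6
a_1 = 6*2^1 = 12
a_2 = 6*2^2 = 24
...
= [6, 12, 24, 48, 96]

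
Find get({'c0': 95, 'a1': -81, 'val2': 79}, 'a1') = -81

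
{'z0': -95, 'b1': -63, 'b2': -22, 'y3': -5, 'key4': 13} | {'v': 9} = {'z0': -95, 'b1': -63, 'b2': -22, 'y3': -5, 'key4': 13, 'v': 9}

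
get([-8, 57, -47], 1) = 57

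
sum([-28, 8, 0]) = (-28) + 8 + 0
= -20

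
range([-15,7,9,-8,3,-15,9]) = 24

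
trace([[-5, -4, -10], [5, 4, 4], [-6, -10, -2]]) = diagonal: (-5) + 4 + (-2)
= -3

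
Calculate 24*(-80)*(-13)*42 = 1048320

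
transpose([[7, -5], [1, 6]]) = [[7, 1], [-5, 6]]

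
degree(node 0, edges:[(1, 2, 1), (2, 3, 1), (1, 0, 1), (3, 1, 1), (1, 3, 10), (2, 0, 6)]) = incident: (1,0), (2,0)
= 2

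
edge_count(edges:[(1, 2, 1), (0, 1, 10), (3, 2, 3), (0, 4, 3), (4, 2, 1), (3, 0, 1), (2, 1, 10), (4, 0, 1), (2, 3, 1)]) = 9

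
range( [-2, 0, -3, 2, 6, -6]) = 12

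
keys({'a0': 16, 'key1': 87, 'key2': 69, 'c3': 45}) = ['a0', 'key1', 'key2', 'c3']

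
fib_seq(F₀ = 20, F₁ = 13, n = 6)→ F_2 = F_1 + F_0 = 33
F_3 = F_2 + F_1 = 46
F_4 = F_3 + F_2 = 79
...
= [20, 13, 33, 46, 79, 125]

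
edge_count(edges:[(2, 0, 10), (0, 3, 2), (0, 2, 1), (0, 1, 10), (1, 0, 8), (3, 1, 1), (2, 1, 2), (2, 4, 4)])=8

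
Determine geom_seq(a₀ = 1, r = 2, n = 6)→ a_0 = 1*2^0 = 1
a_1 = 1*2^1 = 2
a_2 = 1*2^2 = 4
...
= [1, 2, 4, 8, 16, 32]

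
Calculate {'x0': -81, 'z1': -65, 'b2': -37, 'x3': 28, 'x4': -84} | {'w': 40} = {'x0': -81, 'z1': -65, 'b2': -37, 'x3': 28, 'x4': -84, 'w': 40}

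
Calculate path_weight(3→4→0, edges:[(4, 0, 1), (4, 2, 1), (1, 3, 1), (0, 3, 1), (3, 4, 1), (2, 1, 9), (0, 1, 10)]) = 2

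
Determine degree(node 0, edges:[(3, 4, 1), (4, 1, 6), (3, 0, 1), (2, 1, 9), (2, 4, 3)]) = 1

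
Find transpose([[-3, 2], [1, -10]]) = [[-3, 1], [2, -10]]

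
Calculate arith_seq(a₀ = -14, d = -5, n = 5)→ a_0 = -14 + 0*-5 = -14
a_1 = -14 + 1*-5 = -19
a_2 = -14 + 2*-5 = -24
...
= [-14, -19, -24, -29, -34]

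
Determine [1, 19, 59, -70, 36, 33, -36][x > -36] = [1, 19, 59, 36, 33]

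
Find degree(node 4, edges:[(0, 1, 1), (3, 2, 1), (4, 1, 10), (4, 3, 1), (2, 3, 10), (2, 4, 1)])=incident: (4,1), (4,3), (2,4)
= 3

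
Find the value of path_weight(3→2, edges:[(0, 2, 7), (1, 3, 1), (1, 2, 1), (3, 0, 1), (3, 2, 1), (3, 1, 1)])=w(3→2)=1
= 1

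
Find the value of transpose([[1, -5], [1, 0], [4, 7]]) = [[1, 1, 4], [-5, 0, 7]]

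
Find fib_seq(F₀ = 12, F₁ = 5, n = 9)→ F_2 = F_1 + F_0 = 17
F_3 = F_2 + F_1 = 22
F_4 = F_3 + F_2 = 39
...
= [12, 5, 17, 22, 39, 61, 100, 161, 261]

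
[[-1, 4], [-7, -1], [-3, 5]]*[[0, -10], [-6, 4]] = C[0][0] = (-1)*(0) + (4)*(-6) = -24
C[0][1] = (-1)*(-10) + (4)*(4) = 26
C[1][0] = (-7)*(0) + (-1)*(-6) = 6
C[1][1] = (-7)*(-10) + (-1)*(4) = 66
C[2][0] = (-3)*(0) + (5)*(-6) = -30
C[2][1] = (-3)*(-10) + (5)*(4) = 50
= [[-24, 26], [6, 66], [-30, 50]]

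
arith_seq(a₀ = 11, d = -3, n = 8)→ [11, 8, 5, 2, -1, -4, -7, -10]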